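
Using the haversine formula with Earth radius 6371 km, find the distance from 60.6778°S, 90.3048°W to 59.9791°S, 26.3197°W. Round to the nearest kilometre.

Δλ = -26.3197 − -90.3048 = 63.9851°.
Δφ = -59.9791 − -60.6778 = 0.6987°.
a = sin²(Δφ/2) + cos φ₁ · cos φ₂ · sin²(Δλ/2) = 0.068812.
c = 2·atan2(√a, √(1−a)) = 0.53085 rad → d = 6371·c ≈ 3382.06 km.

3382 km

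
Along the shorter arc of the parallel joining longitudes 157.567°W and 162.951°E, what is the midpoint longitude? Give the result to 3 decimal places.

177.308°W

Signed shortest Δλ from -157.567° to +162.951° is -39.482°.
Midpoint longitude = -157.567° + (-39.482°)/2 = -157.567° − 19.741° = -177.308°.
(The naïve average (-157.567 + +162.951)/2 = 2.692° is on the wrong side of the globe.)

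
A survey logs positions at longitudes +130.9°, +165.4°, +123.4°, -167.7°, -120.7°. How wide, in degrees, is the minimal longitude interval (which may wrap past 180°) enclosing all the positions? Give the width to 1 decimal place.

115.9°

Sort the longitudes: -167.7°, -120.7°, +123.4°, +130.9°, +165.4°.
Eastward gaps between consecutive values (wrapping around): 47.0°, 244.1°, 7.5°, 34.5°, 26.9°.
Largest gap = 244.1° ⇒ minimal covering band is its complement: 360° − 244.1° = 115.9°.
Band runs from +123.4° eastward to -120.7°, crossing the antimeridian.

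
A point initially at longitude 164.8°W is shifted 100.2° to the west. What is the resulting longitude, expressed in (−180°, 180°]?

Start at -164.8°; shift −100.2° → -265.0°.
-265.0° lies outside (−180°, 180°]; add 360° → +95.0°.

95.0°E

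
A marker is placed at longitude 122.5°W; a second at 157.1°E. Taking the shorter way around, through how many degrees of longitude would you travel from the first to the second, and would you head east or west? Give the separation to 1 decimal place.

80.4° west

Raw difference: 157.1 − -122.5 = 279.6°.
Normalise into (−180°, 180°]: 279.6° − 360° = -80.4°.
Negative ⇒ the second point lies to the west; separation 80.4°.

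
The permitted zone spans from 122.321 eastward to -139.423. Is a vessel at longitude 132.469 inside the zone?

Band width going east from +122.321° to -139.423°: ((-139.423 − 122.321) mod 360) = 98.256°.
Offset of +132.469° east of the west edge: ((132.469 − 122.321) mod 360) = 10.148°.
10.148° ≤ 98.256° ⇒ inside.

Yes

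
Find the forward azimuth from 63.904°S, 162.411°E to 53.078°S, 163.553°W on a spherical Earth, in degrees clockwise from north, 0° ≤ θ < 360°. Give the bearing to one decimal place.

Δλ = -163.553 − 162.411 = -325.964°; wrapped into (−180°, 180°]: 34.036°.
θ = atan2( sin Δλ · cos φ₂ , cos φ₁ · sin φ₂ − sin φ₁ · cos φ₂ · cos Δλ )
  = atan2(0.33624, 0.09541) = 74.159° → normalised to [0°, 360°): 74.159°.

74.2°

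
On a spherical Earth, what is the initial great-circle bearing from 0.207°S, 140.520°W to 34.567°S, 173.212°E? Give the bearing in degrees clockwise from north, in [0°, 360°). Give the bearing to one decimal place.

Δλ = 173.212 − -140.520 = 313.732°; wrapped into (−180°, 180°]: -46.268°.
θ = atan2( sin Δλ · cos φ₂ , cos φ₁ · sin φ₂ − sin φ₁ · cos φ₂ · cos Δλ )
  = atan2(-0.59502, -0.56531) = -133.533° → normalised to [0°, 360°): 226.467°.

226.5°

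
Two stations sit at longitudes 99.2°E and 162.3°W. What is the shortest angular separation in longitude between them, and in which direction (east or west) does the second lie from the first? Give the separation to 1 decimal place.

Raw difference: -162.3 − 99.2 = -261.5°.
Normalise into (−180°, 180°]: -261.5° + 360° = 98.5°.
Positive ⇒ the second point lies to the east; separation 98.5°.

98.5° east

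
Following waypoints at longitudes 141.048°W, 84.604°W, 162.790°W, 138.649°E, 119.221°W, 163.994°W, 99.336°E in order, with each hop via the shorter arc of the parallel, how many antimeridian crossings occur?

3

Leg 1: -141.048° → -84.604°, shortest Δλ = 56.444° (east) — does not cross 180°.
Leg 2: -84.604° → -162.790°, shortest Δλ = -78.186° (west) — does not cross 180°.
Leg 3: -162.790° → +138.649°, shortest Δλ = -58.561° (west) — crosses 180°.
Leg 4: +138.649° → -119.221°, shortest Δλ = 102.13° (east) — crosses 180°.
Leg 5: -119.221° → -163.994°, shortest Δλ = -44.773° (west) — does not cross 180°.
Leg 6: -163.994° → +99.336°, shortest Δλ = -96.67° (west) — crosses 180°.
Total crossings: 3.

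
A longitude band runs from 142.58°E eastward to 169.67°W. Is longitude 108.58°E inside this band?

No

Band width going east from +142.58° to -169.67°: ((-169.67 − 142.58) mod 360) = 47.75°.
Offset of +108.58° east of the west edge: ((108.58 − 142.58) mod 360) = 326.00°.
326.00° > 47.75° ⇒ outside.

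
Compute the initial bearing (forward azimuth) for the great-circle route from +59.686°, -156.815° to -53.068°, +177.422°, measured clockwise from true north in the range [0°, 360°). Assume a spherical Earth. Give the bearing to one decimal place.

196.7°

Δλ = 177.422 − -156.815 = 334.237°; wrapped into (−180°, 180°]: -25.763°.
θ = atan2( sin Δλ · cos φ₂ , cos φ₁ · sin φ₂ − sin φ₁ · cos φ₂ · cos Δλ )
  = atan2(-0.26117, -0.87061) = -163.302° → normalised to [0°, 360°): 196.698°.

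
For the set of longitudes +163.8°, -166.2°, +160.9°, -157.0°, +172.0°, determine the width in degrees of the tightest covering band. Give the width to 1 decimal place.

Sort the longitudes: -166.2°, -157.0°, +160.9°, +163.8°, +172.0°.
Eastward gaps between consecutive values (wrapping around): 9.2°, 317.9°, 2.9°, 8.2°, 21.8°.
Largest gap = 317.9° ⇒ minimal covering band is its complement: 360° − 317.9° = 42.1°.
Band runs from +160.9° eastward to -157.0°, crossing the antimeridian.

42.1°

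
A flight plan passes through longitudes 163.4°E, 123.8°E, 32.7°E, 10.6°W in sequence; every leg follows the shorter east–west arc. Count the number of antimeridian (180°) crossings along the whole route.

Leg 1: +163.4° → +123.8°, shortest Δλ = -39.6° (west) — does not cross 180°.
Leg 2: +123.8° → +32.7°, shortest Δλ = -91.1° (west) — does not cross 180°.
Leg 3: +32.7° → -10.6°, shortest Δλ = -43.3° (west) — does not cross 180°.
Total crossings: 0.

0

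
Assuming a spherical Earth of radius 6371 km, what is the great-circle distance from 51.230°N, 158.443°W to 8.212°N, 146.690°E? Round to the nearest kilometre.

6904 km

Δλ = 146.690 − -158.443 = 305.133°; wrapped into (−180°, 180°]: -54.867°.
Δφ = 8.212 − 51.230 = -43.018°.
a = sin²(Δφ/2) + cos φ₁ · cos φ₂ · sin²(Δλ/2) = 0.265985.
c = 2·atan2(√a, √(1−a)) = 1.08374 rad → d = 6371·c ≈ 6904.48 km.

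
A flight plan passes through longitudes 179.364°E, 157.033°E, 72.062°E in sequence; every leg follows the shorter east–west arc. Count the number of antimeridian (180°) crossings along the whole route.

Leg 1: +179.364° → +157.033°, shortest Δλ = -22.331° (west) — does not cross 180°.
Leg 2: +157.033° → +72.062°, shortest Δλ = -84.971° (west) — does not cross 180°.
Total crossings: 0.

0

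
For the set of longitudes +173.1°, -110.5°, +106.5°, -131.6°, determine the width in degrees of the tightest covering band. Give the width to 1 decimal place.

Sort the longitudes: -131.6°, -110.5°, +106.5°, +173.1°.
Eastward gaps between consecutive values (wrapping around): 21.1°, 217.0°, 66.6°, 55.3°.
Largest gap = 217.0° ⇒ minimal covering band is its complement: 360° − 217.0° = 143.0°.
Band runs from +106.5° eastward to -110.5°, crossing the antimeridian.

143.0°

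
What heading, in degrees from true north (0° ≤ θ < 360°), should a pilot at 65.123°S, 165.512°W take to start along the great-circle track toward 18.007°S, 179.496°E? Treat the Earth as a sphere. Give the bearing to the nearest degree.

341°

Δλ = 179.496 − -165.512 = 345.008°; wrapped into (−180°, 180°]: -14.992°.
θ = atan2( sin Δλ · cos φ₂ , cos φ₁ · sin φ₂ − sin φ₁ · cos φ₂ · cos Δλ )
  = atan2(-0.24601, 0.70337) = -19.278° → normalised to [0°, 360°): 340.722°.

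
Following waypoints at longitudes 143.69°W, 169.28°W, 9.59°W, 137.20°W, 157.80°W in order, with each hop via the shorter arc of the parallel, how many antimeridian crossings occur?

0

Leg 1: -143.69° → -169.28°, shortest Δλ = -25.59° (west) — does not cross 180°.
Leg 2: -169.28° → -9.59°, shortest Δλ = 159.69° (east) — does not cross 180°.
Leg 3: -9.59° → -137.20°, shortest Δλ = -127.61° (west) — does not cross 180°.
Leg 4: -137.20° → -157.80°, shortest Δλ = -20.6° (west) — does not cross 180°.
Total crossings: 0.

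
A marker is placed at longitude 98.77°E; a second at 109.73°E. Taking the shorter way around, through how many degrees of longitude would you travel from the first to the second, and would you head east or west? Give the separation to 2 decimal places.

Raw difference: 109.73 − 98.77 = 10.96°.
Normalise into (−180°, 180°]: 10.96° stays 10.96°.
Positive ⇒ the second point lies to the east; separation 10.96°.

10.96° east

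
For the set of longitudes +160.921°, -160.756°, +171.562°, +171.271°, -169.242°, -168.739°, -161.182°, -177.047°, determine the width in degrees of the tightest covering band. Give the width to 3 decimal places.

Sort the longitudes: -177.047°, -169.242°, -168.739°, -161.182°, -160.756°, +160.921°, +171.271°, +171.562°.
Eastward gaps between consecutive values (wrapping around): 7.805°, 0.503°, 7.557°, 0.426°, 321.677°, 10.350°, 0.291°, 11.391°.
Largest gap = 321.677° ⇒ minimal covering band is its complement: 360° − 321.677° = 38.323°.
Band runs from +160.921° eastward to -160.756°, crossing the antimeridian.

38.323°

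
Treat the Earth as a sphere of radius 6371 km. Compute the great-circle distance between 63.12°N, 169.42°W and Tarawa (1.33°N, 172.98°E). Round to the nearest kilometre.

Δλ = 172.98 − -169.42 = 342.40°; wrapped into (−180°, 180°]: -17.60°.
Δφ = 1.33 − 63.12 = -61.79°.
a = sin²(Δφ/2) + cos φ₁ · cos φ₂ · sin²(Δλ/2) = 0.274227.
c = 2·atan2(√a, √(1−a)) = 1.10230 rad → d = 6371·c ≈ 7022.74 km.

7023 km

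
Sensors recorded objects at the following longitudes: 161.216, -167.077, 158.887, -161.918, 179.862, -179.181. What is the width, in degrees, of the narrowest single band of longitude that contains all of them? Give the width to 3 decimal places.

Sort the longitudes: -179.181°, -167.077°, -161.918°, +158.887°, +161.216°, +179.862°.
Eastward gaps between consecutive values (wrapping around): 12.104°, 5.159°, 320.805°, 2.329°, 18.646°, 0.957°.
Largest gap = 320.805° ⇒ minimal covering band is its complement: 360° − 320.805° = 39.195°.
Band runs from +158.887° eastward to -161.918°, crossing the antimeridian.

39.195°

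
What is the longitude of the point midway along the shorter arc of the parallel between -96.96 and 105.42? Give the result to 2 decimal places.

Signed shortest Δλ from -96.96° to +105.42° is -157.62°.
Midpoint longitude = -96.96° + (-157.62°)/2 = -96.96° − 78.81° = -175.77°.
(The naïve average (-96.96 + +105.42)/2 = 4.23° is on the wrong side of the globe.)

-175.77°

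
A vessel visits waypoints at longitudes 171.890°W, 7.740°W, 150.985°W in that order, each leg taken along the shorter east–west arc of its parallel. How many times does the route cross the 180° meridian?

Leg 1: -171.890° → -7.740°, shortest Δλ = 164.15° (east) — does not cross 180°.
Leg 2: -7.740° → -150.985°, shortest Δλ = -143.245° (west) — does not cross 180°.
Total crossings: 0.

0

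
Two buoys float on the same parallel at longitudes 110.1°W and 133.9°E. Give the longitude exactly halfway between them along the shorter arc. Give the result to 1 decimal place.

168.1°W

Signed shortest Δλ from -110.1° to +133.9° is -116.0°.
Midpoint longitude = -110.1° + (-116.0°)/2 = -110.1° − 58.0° = -168.1°.
(The naïve average (-110.1 + +133.9)/2 = 11.9° is on the wrong side of the globe.)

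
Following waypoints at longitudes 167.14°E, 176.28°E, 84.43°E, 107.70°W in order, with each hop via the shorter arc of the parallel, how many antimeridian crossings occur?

1

Leg 1: +167.14° → +176.28°, shortest Δλ = 9.14° (east) — does not cross 180°.
Leg 2: +176.28° → +84.43°, shortest Δλ = -91.85° (west) — does not cross 180°.
Leg 3: +84.43° → -107.70°, shortest Δλ = 167.87° (east) — crosses 180°.
Total crossings: 1.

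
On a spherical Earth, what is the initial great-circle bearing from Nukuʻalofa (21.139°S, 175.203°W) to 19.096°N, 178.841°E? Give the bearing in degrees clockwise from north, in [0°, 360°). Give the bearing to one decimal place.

Δλ = 178.841 − -175.203 = 354.044°; wrapped into (−180°, 180°]: -5.956°.
θ = atan2( sin Δλ · cos φ₂ , cos φ₁ · sin φ₂ − sin φ₁ · cos φ₂ · cos Δλ )
  = atan2(-0.09805, 0.64408) = -8.656° → normalised to [0°, 360°): 351.344°.

351.3°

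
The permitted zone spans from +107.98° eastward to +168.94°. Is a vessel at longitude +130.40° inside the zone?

Band width going east from +107.98° to +168.94°: ((168.94 − 107.98) mod 360) = 60.96°.
Offset of +130.40° east of the west edge: ((130.40 − 107.98) mod 360) = 22.42°.
22.42° ≤ 60.96° ⇒ inside.

Yes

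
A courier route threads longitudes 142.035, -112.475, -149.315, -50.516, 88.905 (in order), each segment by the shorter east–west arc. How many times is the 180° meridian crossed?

1

Leg 1: +142.035° → -112.475°, shortest Δλ = 105.49° (east) — crosses 180°.
Leg 2: -112.475° → -149.315°, shortest Δλ = -36.84° (west) — does not cross 180°.
Leg 3: -149.315° → -50.516°, shortest Δλ = 98.799° (east) — does not cross 180°.
Leg 4: -50.516° → +88.905°, shortest Δλ = 139.421° (east) — does not cross 180°.
Total crossings: 1.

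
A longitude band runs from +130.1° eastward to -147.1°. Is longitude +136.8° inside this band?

Band width going east from +130.1° to -147.1°: ((-147.1 − 130.1) mod 360) = 82.8°.
Offset of +136.8° east of the west edge: ((136.8 − 130.1) mod 360) = 6.7°.
6.7° ≤ 82.8° ⇒ inside.

Yes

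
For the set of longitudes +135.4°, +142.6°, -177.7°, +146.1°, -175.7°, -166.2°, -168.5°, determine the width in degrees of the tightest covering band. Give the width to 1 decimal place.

Sort the longitudes: -177.7°, -175.7°, -168.5°, -166.2°, +135.4°, +142.6°, +146.1°.
Eastward gaps between consecutive values (wrapping around): 2.0°, 7.2°, 2.3°, 301.6°, 7.2°, 3.5°, 36.2°.
Largest gap = 301.6° ⇒ minimal covering band is its complement: 360° − 301.6° = 58.4°.
Band runs from +135.4° eastward to -166.2°, crossing the antimeridian.

58.4°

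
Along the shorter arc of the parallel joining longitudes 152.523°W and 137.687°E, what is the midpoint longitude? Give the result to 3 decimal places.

Signed shortest Δλ from -152.523° to +137.687° is -69.790°.
Midpoint longitude = -152.523° + (-69.790°)/2 = -152.523° − 34.895° = -187.418°.
Normalise into (−180°, 180°]: +172.582°.
(The naïve average (-152.523 + +137.687)/2 = -7.418° is on the wrong side of the globe.)

172.582°E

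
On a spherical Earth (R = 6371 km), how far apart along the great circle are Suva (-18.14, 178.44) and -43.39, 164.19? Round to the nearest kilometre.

Δλ = 164.19 − 178.44 = -14.25°.
Δφ = -43.39 − -18.14 = -25.25°.
a = sin²(Δφ/2) + cos φ₁ · cos φ₂ · sin²(Δλ/2) = 0.058397.
c = 2·atan2(√a, √(1−a)) = 0.48814 rad → d = 6371·c ≈ 3109.94 km.

3110 km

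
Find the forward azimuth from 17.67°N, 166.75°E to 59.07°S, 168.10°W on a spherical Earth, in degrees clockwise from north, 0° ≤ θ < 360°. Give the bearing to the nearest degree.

167°

Δλ = -168.10 − 166.75 = -334.85°; wrapped into (−180°, 180°]: 25.15°.
θ = atan2( sin Δλ · cos φ₂ , cos φ₁ · sin φ₂ − sin φ₁ · cos φ₂ · cos Δλ )
  = atan2(0.21844, -0.95855) = 167.162° → normalised to [0°, 360°): 167.162°.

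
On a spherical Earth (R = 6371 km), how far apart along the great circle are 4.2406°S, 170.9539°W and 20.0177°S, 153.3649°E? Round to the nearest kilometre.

4242 km

Δλ = 153.3649 − -170.9539 = 324.3188°; wrapped into (−180°, 180°]: -35.6812°.
Δφ = -20.0177 − -4.2406 = -15.7771°.
a = sin²(Δφ/2) + cos φ₁ · cos φ₂ · sin²(Δλ/2) = 0.106787.
c = 2·atan2(√a, √(1−a)) = 0.66580 rad → d = 6371·c ≈ 4241.78 km.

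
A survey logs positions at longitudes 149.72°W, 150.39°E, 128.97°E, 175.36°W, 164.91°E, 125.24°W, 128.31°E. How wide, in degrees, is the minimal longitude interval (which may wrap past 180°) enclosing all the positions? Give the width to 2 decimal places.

106.45°

Sort the longitudes: -175.36°, -149.72°, -125.24°, +128.31°, +128.97°, +150.39°, +164.91°.
Eastward gaps between consecutive values (wrapping around): 25.64°, 24.48°, 253.55°, 0.66°, 21.42°, 14.52°, 19.73°.
Largest gap = 253.55° ⇒ minimal covering band is its complement: 360° − 253.55° = 106.45°.
Band runs from +128.31° eastward to -125.24°, crossing the antimeridian.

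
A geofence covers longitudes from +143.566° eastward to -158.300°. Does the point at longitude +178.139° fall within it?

Yes

Band width going east from +143.566° to -158.300°: ((-158.300 − 143.566) mod 360) = 58.134°.
Offset of +178.139° east of the west edge: ((178.139 − 143.566) mod 360) = 34.573°.
34.573° ≤ 58.134° ⇒ inside.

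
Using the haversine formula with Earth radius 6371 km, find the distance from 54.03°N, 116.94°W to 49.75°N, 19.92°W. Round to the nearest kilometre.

6133 km

Δλ = -19.92 − -116.94 = 97.02°.
Δφ = 49.75 − 54.03 = -4.28°.
a = sin²(Δφ/2) + cos φ₁ · cos φ₂ · sin²(Δλ/2) = 0.214340.
c = 2·atan2(√a, √(1−a)) = 0.96268 rad → d = 6371·c ≈ 6133.25 km.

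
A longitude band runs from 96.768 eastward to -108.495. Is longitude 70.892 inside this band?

No

Band width going east from +96.768° to -108.495°: ((-108.495 − 96.768) mod 360) = 154.737°.
Offset of +70.892° east of the west edge: ((70.892 − 96.768) mod 360) = 334.124°.
334.124° > 154.737° ⇒ outside.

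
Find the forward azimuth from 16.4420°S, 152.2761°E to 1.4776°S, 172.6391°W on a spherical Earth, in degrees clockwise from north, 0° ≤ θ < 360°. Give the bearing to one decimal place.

Δλ = -172.6391 − 152.2761 = -324.9152°; wrapped into (−180°, 180°]: 35.0848°.
θ = atan2( sin Δλ · cos φ₂ , cos φ₁ · sin φ₂ − sin φ₁ · cos φ₂ · cos Δλ )
  = atan2(0.57460, 0.20681) = 70.205° → normalised to [0°, 360°): 70.205°.

70.2°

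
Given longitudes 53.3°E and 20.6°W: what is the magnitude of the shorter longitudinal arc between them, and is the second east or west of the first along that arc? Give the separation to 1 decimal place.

73.9° west

Raw difference: -20.6 − 53.3 = -73.9°.
Normalise into (−180°, 180°]: -73.9° stays -73.9°.
Negative ⇒ the second point lies to the west; separation 73.9°.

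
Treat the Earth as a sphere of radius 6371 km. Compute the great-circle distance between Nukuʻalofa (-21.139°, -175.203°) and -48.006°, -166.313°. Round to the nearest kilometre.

3091 km

Δλ = -166.313 − -175.203 = 8.890°.
Δφ = -48.006 − -21.139 = -26.867°.
a = sin²(Δφ/2) + cos φ₁ · cos φ₂ · sin²(Δλ/2) = 0.057719.
c = 2·atan2(√a, √(1−a)) = 0.48524 rad → d = 6371·c ≈ 3091.49 km.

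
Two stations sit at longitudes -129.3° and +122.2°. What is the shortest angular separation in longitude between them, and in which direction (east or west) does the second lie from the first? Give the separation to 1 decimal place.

108.5° west

Raw difference: 122.2 − -129.3 = 251.5°.
Normalise into (−180°, 180°]: 251.5° − 360° = -108.5°.
Negative ⇒ the second point lies to the west; separation 108.5°.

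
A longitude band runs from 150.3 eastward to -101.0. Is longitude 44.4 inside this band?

Band width going east from +150.3° to -101.0°: ((-101.0 − 150.3) mod 360) = 108.7°.
Offset of +44.4° east of the west edge: ((44.4 − 150.3) mod 360) = 254.1°.
254.1° > 108.7° ⇒ outside.

No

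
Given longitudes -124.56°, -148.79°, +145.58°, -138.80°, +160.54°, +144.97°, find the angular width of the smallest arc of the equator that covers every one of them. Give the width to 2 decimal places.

Sort the longitudes: -148.79°, -138.80°, -124.56°, +144.97°, +145.58°, +160.54°.
Eastward gaps between consecutive values (wrapping around): 9.99°, 14.24°, 269.53°, 0.61°, 14.96°, 50.67°.
Largest gap = 269.53° ⇒ minimal covering band is its complement: 360° − 269.53° = 90.47°.
Band runs from +144.97° eastward to -124.56°, crossing the antimeridian.

90.47°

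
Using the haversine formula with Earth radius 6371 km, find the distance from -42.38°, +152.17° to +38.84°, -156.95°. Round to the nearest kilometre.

10388 km

Δλ = -156.95 − 152.17 = -309.12°; wrapped into (−180°, 180°]: 50.88°.
Δφ = 38.84 − -42.38 = 81.22°.
a = sin²(Δφ/2) + cos φ₁ · cos φ₂ · sin²(Δλ/2) = 0.529850.
c = 2·atan2(√a, √(1−a)) = 1.63053 rad → d = 6371·c ≈ 10388.12 km.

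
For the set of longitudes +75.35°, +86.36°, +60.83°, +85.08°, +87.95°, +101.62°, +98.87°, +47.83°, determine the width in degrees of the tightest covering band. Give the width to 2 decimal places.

Sort the longitudes: +47.83°, +60.83°, +75.35°, +85.08°, +86.36°, +87.95°, +98.87°, +101.62°.
Eastward gaps between consecutive values (wrapping around): 13.00°, 14.52°, 9.73°, 1.28°, 1.59°, 10.92°, 2.75°, 306.21°.
Largest gap = 306.21° ⇒ minimal covering band is its complement: 360° − 306.21° = 53.79°.
Band runs from +47.83° eastward to +101.62°.

53.79°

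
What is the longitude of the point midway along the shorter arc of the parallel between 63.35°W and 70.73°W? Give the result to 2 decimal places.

Signed shortest Δλ from -63.35° to -70.73° is -7.38°.
Midpoint longitude = -63.35° + (-7.38°)/2 = -63.35° − 3.69° = -67.04°.

67.04°W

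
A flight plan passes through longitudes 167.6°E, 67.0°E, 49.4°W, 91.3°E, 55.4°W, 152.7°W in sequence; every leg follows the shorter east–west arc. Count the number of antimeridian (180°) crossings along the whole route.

Leg 1: +167.6° → +67.0°, shortest Δλ = -100.6° (west) — does not cross 180°.
Leg 2: +67.0° → -49.4°, shortest Δλ = -116.4° (west) — does not cross 180°.
Leg 3: -49.4° → +91.3°, shortest Δλ = 140.7° (east) — does not cross 180°.
Leg 4: +91.3° → -55.4°, shortest Δλ = -146.7° (west) — does not cross 180°.
Leg 5: -55.4° → -152.7°, shortest Δλ = -97.3° (west) — does not cross 180°.
Total crossings: 0.

0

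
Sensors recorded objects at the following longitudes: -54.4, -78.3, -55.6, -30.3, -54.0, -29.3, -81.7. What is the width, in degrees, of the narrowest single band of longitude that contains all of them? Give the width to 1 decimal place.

Sort the longitudes: -81.7°, -78.3°, -55.6°, -54.4°, -54.0°, -30.3°, -29.3°.
Eastward gaps between consecutive values (wrapping around): 3.4°, 22.7°, 1.2°, 0.4°, 23.7°, 1.0°, 307.6°.
Largest gap = 307.6° ⇒ minimal covering band is its complement: 360° − 307.6° = 52.4°.
Band runs from -81.7° eastward to -29.3°.

52.4°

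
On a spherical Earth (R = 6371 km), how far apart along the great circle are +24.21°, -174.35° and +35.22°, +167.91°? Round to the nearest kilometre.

2100 km

Δλ = 167.91 − -174.35 = 342.26°; wrapped into (−180°, 180°]: -17.74°.
Δφ = 35.22 − 24.21 = 11.01°.
a = sin²(Δφ/2) + cos φ₁ · cos φ₂ · sin²(Δλ/2) = 0.026918.
c = 2·atan2(√a, √(1−a)) = 0.32962 rad → d = 6371·c ≈ 2100.04 km.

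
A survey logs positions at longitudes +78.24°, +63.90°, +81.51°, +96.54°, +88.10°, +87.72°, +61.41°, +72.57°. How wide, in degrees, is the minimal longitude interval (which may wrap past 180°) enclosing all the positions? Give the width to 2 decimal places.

Sort the longitudes: +61.41°, +63.90°, +72.57°, +78.24°, +81.51°, +87.72°, +88.10°, +96.54°.
Eastward gaps between consecutive values (wrapping around): 2.49°, 8.67°, 5.67°, 3.27°, 6.21°, 0.38°, 8.44°, 324.87°.
Largest gap = 324.87° ⇒ minimal covering band is its complement: 360° − 324.87° = 35.13°.
Band runs from +61.41° eastward to +96.54°.

35.13°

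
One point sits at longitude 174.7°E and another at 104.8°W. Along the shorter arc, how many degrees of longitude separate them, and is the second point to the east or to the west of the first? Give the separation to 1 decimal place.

80.5° east

Raw difference: -104.8 − 174.7 = -279.5°.
Normalise into (−180°, 180°]: -279.5° + 360° = 80.5°.
Positive ⇒ the second point lies to the east; separation 80.5°.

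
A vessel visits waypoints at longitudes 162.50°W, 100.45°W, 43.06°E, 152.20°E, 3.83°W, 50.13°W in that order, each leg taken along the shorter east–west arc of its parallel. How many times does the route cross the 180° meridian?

Leg 1: -162.50° → -100.45°, shortest Δλ = 62.05° (east) — does not cross 180°.
Leg 2: -100.45° → +43.06°, shortest Δλ = 143.51° (east) — does not cross 180°.
Leg 3: +43.06° → +152.20°, shortest Δλ = 109.14° (east) — does not cross 180°.
Leg 4: +152.20° → -3.83°, shortest Δλ = -156.03° (west) — does not cross 180°.
Leg 5: -3.83° → -50.13°, shortest Δλ = -46.3° (west) — does not cross 180°.
Total crossings: 0.

0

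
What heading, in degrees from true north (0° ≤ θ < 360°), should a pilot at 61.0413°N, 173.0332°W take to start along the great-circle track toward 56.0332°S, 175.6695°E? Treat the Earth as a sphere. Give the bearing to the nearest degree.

Δλ = 175.6695 − -173.0332 = 348.7027°; wrapped into (−180°, 180°]: -11.2973°.
θ = atan2( sin Δλ · cos φ₂ , cos φ₁ · sin φ₂ − sin φ₁ · cos φ₂ · cos Δλ )
  = atan2(-0.10945, -0.88094) = -172.918° → normalised to [0°, 360°): 187.082°.

187°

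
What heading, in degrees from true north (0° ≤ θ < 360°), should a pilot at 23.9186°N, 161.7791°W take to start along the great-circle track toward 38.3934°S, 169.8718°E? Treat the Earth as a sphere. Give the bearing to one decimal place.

203.7°

Δλ = 169.8718 − -161.7791 = 331.6509°; wrapped into (−180°, 180°]: -28.3491°.
θ = atan2( sin Δλ · cos φ₂ , cos φ₁ · sin φ₂ − sin φ₁ · cos φ₂ · cos Δλ )
  = atan2(-0.37216, -0.84738) = -156.289° → normalised to [0°, 360°): 203.711°.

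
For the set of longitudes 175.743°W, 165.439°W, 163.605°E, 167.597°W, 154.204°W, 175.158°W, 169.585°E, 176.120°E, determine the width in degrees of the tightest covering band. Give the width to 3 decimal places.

42.191°

Sort the longitudes: -175.743°, -175.158°, -167.597°, -165.439°, -154.204°, +163.605°, +169.585°, +176.120°.
Eastward gaps between consecutive values (wrapping around): 0.585°, 7.561°, 2.158°, 11.235°, 317.809°, 5.980°, 6.535°, 8.137°.
Largest gap = 317.809° ⇒ minimal covering band is its complement: 360° − 317.809° = 42.191°.
Band runs from +163.605° eastward to -154.204°, crossing the antimeridian.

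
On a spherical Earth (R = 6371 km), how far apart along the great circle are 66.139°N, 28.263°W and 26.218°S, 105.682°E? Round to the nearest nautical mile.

7864 nmi

Δλ = 105.682 − -28.263 = 133.945°.
Δφ = -26.218 − 66.139 = -92.357°.
a = sin²(Δφ/2) + cos φ₁ · cos φ₂ · sin²(Δλ/2) = 0.827935.
c = 2·atan2(√a, √(1−a)) = 2.28613 rad → d = 6371·c ≈ 14564.94 km ≈ 7864.44 nmi.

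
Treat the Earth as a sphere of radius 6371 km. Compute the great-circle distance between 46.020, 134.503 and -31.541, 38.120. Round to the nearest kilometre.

12926 km

Δλ = 38.120 − 134.503 = -96.383°.
Δφ = -31.541 − 46.020 = -77.561°.
a = sin²(Δφ/2) + cos φ₁ · cos φ₂ · sin²(Δλ/2) = 0.721107.
c = 2·atan2(√a, √(1−a)) = 2.02886 rad → d = 6371·c ≈ 12925.88 km.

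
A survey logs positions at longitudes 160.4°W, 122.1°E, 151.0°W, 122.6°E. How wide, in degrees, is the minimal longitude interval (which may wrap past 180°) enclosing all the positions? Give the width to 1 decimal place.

86.9°

Sort the longitudes: -160.4°, -151.0°, +122.1°, +122.6°.
Eastward gaps between consecutive values (wrapping around): 9.4°, 273.1°, 0.5°, 77.0°.
Largest gap = 273.1° ⇒ minimal covering band is its complement: 360° − 273.1° = 86.9°.
Band runs from +122.1° eastward to -151.0°, crossing the antimeridian.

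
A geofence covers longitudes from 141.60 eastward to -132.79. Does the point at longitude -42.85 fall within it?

No

Band width going east from +141.60° to -132.79°: ((-132.79 − 141.60) mod 360) = 85.61°.
Offset of -42.85° east of the west edge: ((-42.85 − 141.60) mod 360) = 175.55°.
175.55° > 85.61° ⇒ outside.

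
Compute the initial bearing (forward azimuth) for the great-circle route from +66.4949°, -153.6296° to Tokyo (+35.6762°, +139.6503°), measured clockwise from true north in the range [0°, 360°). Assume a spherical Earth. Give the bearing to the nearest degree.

Δλ = 139.6503 − -153.6296 = 293.2799°; wrapped into (−180°, 180°]: -66.7201°.
θ = atan2( sin Δλ · cos φ₂ , cos φ₁ · sin φ₂ − sin φ₁ · cos φ₂ · cos Δλ )
  = atan2(-0.74619, -0.06181) = -94.735° → normalised to [0°, 360°): 265.265°.

265°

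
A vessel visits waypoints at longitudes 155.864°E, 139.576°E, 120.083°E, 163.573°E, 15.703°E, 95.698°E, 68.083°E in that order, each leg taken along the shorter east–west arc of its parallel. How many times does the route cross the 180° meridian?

Leg 1: +155.864° → +139.576°, shortest Δλ = -16.288° (west) — does not cross 180°.
Leg 2: +139.576° → +120.083°, shortest Δλ = -19.493° (west) — does not cross 180°.
Leg 3: +120.083° → +163.573°, shortest Δλ = 43.49° (east) — does not cross 180°.
Leg 4: +163.573° → +15.703°, shortest Δλ = -147.87° (west) — does not cross 180°.
Leg 5: +15.703° → +95.698°, shortest Δλ = 79.995° (east) — does not cross 180°.
Leg 6: +95.698° → +68.083°, shortest Δλ = -27.615° (west) — does not cross 180°.
Total crossings: 0.

0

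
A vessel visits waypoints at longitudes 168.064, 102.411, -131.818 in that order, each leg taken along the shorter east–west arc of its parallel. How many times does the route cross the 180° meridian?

Leg 1: +168.064° → +102.411°, shortest Δλ = -65.653° (west) — does not cross 180°.
Leg 2: +102.411° → -131.818°, shortest Δλ = 125.771° (east) — crosses 180°.
Total crossings: 1.

1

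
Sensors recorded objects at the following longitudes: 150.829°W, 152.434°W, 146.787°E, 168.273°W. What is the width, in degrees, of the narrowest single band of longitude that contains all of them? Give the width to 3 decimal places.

Sort the longitudes: -168.273°, -152.434°, -150.829°, +146.787°.
Eastward gaps between consecutive values (wrapping around): 15.839°, 1.605°, 297.616°, 44.940°.
Largest gap = 297.616° ⇒ minimal covering band is its complement: 360° − 297.616° = 62.384°.
Band runs from +146.787° eastward to -150.829°, crossing the antimeridian.

62.384°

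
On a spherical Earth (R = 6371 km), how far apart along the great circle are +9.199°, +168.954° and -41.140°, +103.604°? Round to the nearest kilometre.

8693 km

Δλ = 103.604 − 168.954 = -65.350°.
Δφ = -41.140 − 9.199 = -50.339°.
a = sin²(Δφ/2) + cos φ₁ · cos φ₂ · sin²(Δλ/2) = 0.397557.
c = 2·atan2(√a, √(1−a)) = 1.36445 rad → d = 6371·c ≈ 8692.91 km.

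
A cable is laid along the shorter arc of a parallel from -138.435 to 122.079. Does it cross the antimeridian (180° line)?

Naïve |122.079 − -138.435| = 260.514° > 180°, so the shorter arc goes the other way round — across 180°.
Signed shortest Δλ = ((122.079 − -138.435 + 180) mod 360) − 180 = -99.486°.
Going west by 99.486° from -138.435° passes through 180° before reaching +122.079°.

Yes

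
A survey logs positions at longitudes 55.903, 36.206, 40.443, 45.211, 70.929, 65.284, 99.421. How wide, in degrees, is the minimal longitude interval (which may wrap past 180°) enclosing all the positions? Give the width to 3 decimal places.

63.215°

Sort the longitudes: +36.206°, +40.443°, +45.211°, +55.903°, +65.284°, +70.929°, +99.421°.
Eastward gaps between consecutive values (wrapping around): 4.237°, 4.768°, 10.692°, 9.381°, 5.645°, 28.492°, 296.785°.
Largest gap = 296.785° ⇒ minimal covering band is its complement: 360° − 296.785° = 63.215°.
Band runs from +36.206° eastward to +99.421°.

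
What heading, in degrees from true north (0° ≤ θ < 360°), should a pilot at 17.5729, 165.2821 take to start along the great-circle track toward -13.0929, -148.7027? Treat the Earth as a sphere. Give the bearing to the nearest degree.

121°

Δλ = -148.7027 − 165.2821 = -313.9848°; wrapped into (−180°, 180°]: 46.0152°.
θ = atan2( sin Δλ · cos φ₂ , cos φ₁ · sin φ₂ − sin φ₁ · cos φ₂ · cos Δλ )
  = atan2(0.70082, -0.42018) = 120.945° → normalised to [0°, 360°): 120.945°.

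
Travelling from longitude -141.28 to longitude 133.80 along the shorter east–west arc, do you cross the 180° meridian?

Yes

Naïve |133.80 − -141.28| = 275.08° > 180°, so the shorter arc goes the other way round — across 180°.
Signed shortest Δλ = ((133.80 − -141.28 + 180) mod 360) − 180 = -84.92°.
Going west by 84.92° from -141.28° passes through 180° before reaching +133.80°.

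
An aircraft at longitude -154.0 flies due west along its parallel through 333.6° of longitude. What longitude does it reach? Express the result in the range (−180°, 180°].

-127.6°

Start at -154.0°; shift −333.6° → -487.6°.
-487.6° lies outside (−180°, 180°]; add 360° → -127.6°.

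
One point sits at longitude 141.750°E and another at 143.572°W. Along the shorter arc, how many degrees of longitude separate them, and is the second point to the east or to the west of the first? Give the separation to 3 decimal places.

Raw difference: -143.572 − 141.750 = -285.322°.
Normalise into (−180°, 180°]: -285.322° + 360° = 74.678°.
Positive ⇒ the second point lies to the east; separation 74.678°.

74.678° east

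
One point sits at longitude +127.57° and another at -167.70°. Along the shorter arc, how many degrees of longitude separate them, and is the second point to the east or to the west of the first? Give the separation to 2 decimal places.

64.73° east

Raw difference: -167.70 − 127.57 = -295.27°.
Normalise into (−180°, 180°]: -295.27° + 360° = 64.73°.
Positive ⇒ the second point lies to the east; separation 64.73°.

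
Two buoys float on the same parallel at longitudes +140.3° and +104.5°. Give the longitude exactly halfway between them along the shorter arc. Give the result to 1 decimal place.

Signed shortest Δλ from +140.3° to +104.5° is -35.8°.
Midpoint longitude = +140.3° + (-35.8°)/2 = +140.3° − 17.9° = +122.4°.

+122.4°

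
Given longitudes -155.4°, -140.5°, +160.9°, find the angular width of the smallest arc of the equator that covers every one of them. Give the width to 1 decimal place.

Sort the longitudes: -155.4°, -140.5°, +160.9°.
Eastward gaps between consecutive values (wrapping around): 14.9°, 301.4°, 43.7°.
Largest gap = 301.4° ⇒ minimal covering band is its complement: 360° − 301.4° = 58.6°.
Band runs from +160.9° eastward to -140.5°, crossing the antimeridian.

58.6°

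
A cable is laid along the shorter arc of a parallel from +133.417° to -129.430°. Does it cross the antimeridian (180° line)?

Naïve |-129.430 − 133.417| = 262.847° > 180°, so the shorter arc goes the other way round — across 180°.
Signed shortest Δλ = ((-129.430 − 133.417 + 180) mod 360) − 180 = 97.153°.
Going east by 97.153° from +133.417° passes through 180° before reaching -129.430°.

Yes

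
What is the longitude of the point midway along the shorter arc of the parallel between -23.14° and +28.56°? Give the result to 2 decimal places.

+2.71°

Signed shortest Δλ from -23.14° to +28.56° is +51.70°.
Midpoint longitude = -23.14° + (+51.70°)/2 = -23.14° + 25.85° = +2.71°.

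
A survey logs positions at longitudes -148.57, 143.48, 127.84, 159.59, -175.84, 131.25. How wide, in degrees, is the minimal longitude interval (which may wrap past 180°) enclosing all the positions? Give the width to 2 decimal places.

Sort the longitudes: -175.84°, -148.57°, +127.84°, +131.25°, +143.48°, +159.59°.
Eastward gaps between consecutive values (wrapping around): 27.27°, 276.41°, 3.41°, 12.23°, 16.11°, 24.57°.
Largest gap = 276.41° ⇒ minimal covering band is its complement: 360° − 276.41° = 83.59°.
Band runs from +127.84° eastward to -148.57°, crossing the antimeridian.

83.59°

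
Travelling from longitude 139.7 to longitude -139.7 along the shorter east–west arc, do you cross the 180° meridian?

Naïve |-139.7 − 139.7| = 279.4° > 180°, so the shorter arc goes the other way round — across 180°.
Signed shortest Δλ = ((-139.7 − 139.7 + 180) mod 360) − 180 = 80.6°.
Going east by 80.6° from +139.7° passes through 180° before reaching -139.7°.

Yes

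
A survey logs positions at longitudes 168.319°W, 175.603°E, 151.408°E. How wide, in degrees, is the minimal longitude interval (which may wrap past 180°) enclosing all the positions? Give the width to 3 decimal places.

40.273°

Sort the longitudes: -168.319°, +151.408°, +175.603°.
Eastward gaps between consecutive values (wrapping around): 319.727°, 24.195°, 16.078°.
Largest gap = 319.727° ⇒ minimal covering band is its complement: 360° − 319.727° = 40.273°.
Band runs from +151.408° eastward to -168.319°, crossing the antimeridian.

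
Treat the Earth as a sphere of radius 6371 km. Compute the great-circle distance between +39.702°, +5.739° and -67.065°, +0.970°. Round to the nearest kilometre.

11879 km

Δλ = 0.970 − 5.739 = -4.769°.
Δφ = -67.065 − 39.702 = -106.767°.
a = sin²(Δφ/2) + cos φ₁ · cos φ₂ · sin²(Δλ/2) = 0.644759.
c = 2·atan2(√a, √(1−a)) = 1.86452 rad → d = 6371·c ≈ 11878.86 km.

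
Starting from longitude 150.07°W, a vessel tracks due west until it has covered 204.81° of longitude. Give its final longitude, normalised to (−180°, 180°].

5.12°E

Start at -150.07°; shift −204.81° → -354.88°.
-354.88° lies outside (−180°, 180°]; add 360° → +5.12°.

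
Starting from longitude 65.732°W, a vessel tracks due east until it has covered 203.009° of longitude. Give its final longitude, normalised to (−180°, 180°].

137.277°E

Start at -65.732°; shift +203.009° → +137.277°.
+137.277° already lies in (−180°, 180°].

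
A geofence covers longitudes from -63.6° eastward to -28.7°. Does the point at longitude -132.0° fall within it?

No

Band width going east from -63.6° to -28.7°: ((-28.7 − -63.6) mod 360) = 34.9°.
Offset of -132.0° east of the west edge: ((-132.0 − -63.6) mod 360) = 291.6°.
291.6° > 34.9° ⇒ outside.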